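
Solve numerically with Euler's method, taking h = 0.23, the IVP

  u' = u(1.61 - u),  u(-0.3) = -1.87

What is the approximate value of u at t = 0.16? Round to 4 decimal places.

Euler: u_{n+1} = u_n + h·f(t_n, u_n).
t=-0.300000, u=-1.870000: f=-6.507600 → u ← -1.870000 + 0.23·(-6.507600) = -3.366748
t=-0.070000, u=-3.366748: f=-16.755456 → u ← -3.366748 + 0.23·(-16.755456) = -7.220503
u(0.16) ≈ -7.2205

-7.2205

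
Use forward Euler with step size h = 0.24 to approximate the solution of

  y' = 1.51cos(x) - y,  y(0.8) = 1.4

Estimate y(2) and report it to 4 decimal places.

Euler: y_{n+1} = y_n + h·f(x_n, y_n).
x=0.800000, y=1.400000: f=-0.347973 → y ← 1.400000 + 0.24·(-0.347973) = 1.316487
x=1.040000, y=1.316487: f=-0.552094 → y ← 1.316487 + 0.24·(-0.552094) = 1.183984
x=1.280000, y=1.183984: f=-0.751044 → y ← 1.183984 + 0.24·(-0.751044) = 1.003733
x=1.520000, y=1.003733: f=-0.927064 → y ← 1.003733 + 0.24·(-0.927064) = 0.781238
x=1.760000, y=0.781238: f=-1.065234 → y ← 0.781238 + 0.24·(-1.065234) = 0.525582
y(2) ≈ 0.5256

0.5256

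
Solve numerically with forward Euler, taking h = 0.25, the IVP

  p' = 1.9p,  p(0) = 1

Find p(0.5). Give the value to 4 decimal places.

Euler: p_{n+1} = p_n + h·f(x_n, p_n).
x=0.000000, p=1.000000: f=1.900000 → p ← 1.000000 + 0.25·1.900000 = 1.475000
x=0.250000, p=1.475000: f=2.802500 → p ← 1.475000 + 0.25·2.802500 = 2.175625
p(0.5) ≈ 2.1756

2.1756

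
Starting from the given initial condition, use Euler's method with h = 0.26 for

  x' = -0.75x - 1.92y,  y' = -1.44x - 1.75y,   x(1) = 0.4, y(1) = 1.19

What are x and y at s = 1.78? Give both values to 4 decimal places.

-0.5633, 0.3789

Euler on (x,y): x_{n+1} = x_n + h·x', y_{n+1} = y_n + h·y'.
1.000000: (0.400000, 1.190000); f=(-2.584800, -2.658500) → (-0.272048, 0.498790)
1.260000: (-0.272048, 0.498790); f=(-0.753641, -0.481133) → (-0.467995, 0.373695)
1.520000: (-0.467995, 0.373695); f=(-0.366499, 0.019945) → (-0.563284, 0.378881)
(x(1.78), y(1.78)) ≈ (-0.5633, 0.3789)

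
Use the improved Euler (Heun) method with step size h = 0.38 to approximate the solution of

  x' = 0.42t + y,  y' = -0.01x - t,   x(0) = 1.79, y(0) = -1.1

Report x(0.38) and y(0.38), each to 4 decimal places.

Heun on (x,y): k1 = f(t_n, state_n); k2 = f(t_n + h, state_n + h·k1); state_{n+1} = state_n + (h/2)·(k1 + k2).
0.000000: (1.790000, -1.100000)
  k1 = (-1.100000, -0.017900)
  predictor → (1.372000, -1.106802)
  k2 = (-0.947202, -0.393720)
  → (1.401032, -1.178208)
(x(0.38), y(0.38)) ≈ (1.4010, -1.1782)

1.4010, -1.1782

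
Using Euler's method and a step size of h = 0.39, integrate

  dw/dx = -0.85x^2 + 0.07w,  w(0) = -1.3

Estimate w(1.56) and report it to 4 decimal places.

Euler: w_{n+1} = w_n + h·f(x_n, w_n).
x=0.000000, w=-1.300000: f=-0.091000 → w ← -1.300000 + 0.39·(-0.091000) = -1.335490
x=0.390000, w=-1.335490: f=-0.222769 → w ← -1.335490 + 0.39·(-0.222769) = -1.422370
x=0.780000, w=-1.422370: f=-0.616706 → w ← -1.422370 + 0.39·(-0.616706) = -1.662885
x=1.170000, w=-1.662885: f=-1.279967 → w ← -1.662885 + 0.39·(-1.279967) = -2.162072
w(1.56) ≈ -2.1621

-2.1621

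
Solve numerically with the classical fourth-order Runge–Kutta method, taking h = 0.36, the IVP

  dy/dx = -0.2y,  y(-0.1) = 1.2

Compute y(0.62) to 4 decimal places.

RK4: k1 = f(x_n, y_n); k2 = f(x_n + h/2, y_n + (h/2)·k1); k3 = f(x_n + h/2, y_n + (h/2)·k2); k4 = f(x_n + h, y_n + h·k3); y_{n+1} = y_n + (h/6)·(k1 + 2k2 + 2k3 + k4).
x=-0.100000, y=1.200000:
  k1 = f(-0.100000, 1.200000) = -0.240000
  k2 = f(0.080000, 1.156800) = -0.231360
  k3 = f(0.080000, 1.158355) = -0.231671
  k4 = f(0.260000, 1.116598) = -0.223320
  y ← 1.200000 + (0.36/6)·(k1 + 2k2 + 2k3 + k4) = 1.116637
x=0.260000, y=1.116637:
  k1 = f(0.260000, 1.116637) = -0.223327
  k2 = f(0.440000, 1.076438) = -0.215288
  k3 = f(0.440000, 1.077885) = -0.215577
  k4 = f(0.620000, 1.039029) = -0.207806
  y ← 1.116637 + (0.36/6)·(k1 + 2k2 + 2k3 + k4) = 1.039065
y(0.62) ≈ 1.0391

1.0391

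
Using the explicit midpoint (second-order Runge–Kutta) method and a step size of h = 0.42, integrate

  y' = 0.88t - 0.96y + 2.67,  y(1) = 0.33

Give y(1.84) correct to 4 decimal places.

Midpoint: k1 = f(t_n, y_n); k2 = f(t_n + h/2, y_n + (h/2)·k1); y_{n+1} = y_n + h·k2.
t=1.000000, y=0.330000:
  k1 = f(1.000000, 0.330000) = 3.233200
  k2 = f(1.210000, 1.008972) = 2.766187
  y ← 0.330000 + 0.42·2.766187 = 1.491798
t=1.420000, y=1.491798:
  k1 = f(1.420000, 1.491798) = 2.487473
  k2 = f(1.630000, 2.014168) = 2.170799
  y ← 1.491798 + 0.42·2.170799 = 2.403534
y(1.84) ≈ 2.4035

2.4035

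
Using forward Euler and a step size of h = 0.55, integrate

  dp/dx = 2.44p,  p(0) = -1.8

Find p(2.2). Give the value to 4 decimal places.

Euler: p_{n+1} = p_n + h·f(x_n, p_n).
x=0.000000, p=-1.800000: f=-4.392000 → p ← -1.800000 + 0.55·(-4.392000) = -4.215600
x=0.550000, p=-4.215600: f=-10.286064 → p ← -4.215600 + 0.55·(-10.286064) = -9.872935
x=1.100000, p=-9.872935: f=-24.089962 → p ← -9.872935 + 0.55·(-24.089962) = -23.122414
x=1.650000, p=-23.122414: f=-56.418691 → p ← -23.122414 + 0.55·(-56.418691) = -54.152694
p(2.2) ≈ -54.1527

-54.1527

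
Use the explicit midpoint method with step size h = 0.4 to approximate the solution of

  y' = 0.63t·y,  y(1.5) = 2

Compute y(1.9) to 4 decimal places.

Midpoint: k1 = f(t_n, y_n); k2 = f(t_n + h/2, y_n + (h/2)·k1); y_{n+1} = y_n + h·k2.
t=1.500000, y=2.000000:
  k1 = f(1.500000, 2.000000) = 1.890000
  k2 = f(1.700000, 2.378000) = 2.546838
  y ← 2.000000 + 0.4·2.546838 = 3.018735
y(1.9) ≈ 3.0187

3.0187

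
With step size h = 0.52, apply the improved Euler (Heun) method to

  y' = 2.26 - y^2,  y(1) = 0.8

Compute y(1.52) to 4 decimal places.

Heun: k1 = f(t_n, y_n); k2 = f(t_n + h, y_n + h·k1); y_{n+1} = y_n + (h/2)·(k1 + k2).
t=1.000000, y=0.800000:
  k1 = f(1.000000, 0.800000) = 1.620000
  k2 = f(1.520000, 1.642400) = -0.437478
  y ← 0.800000 + (0.52/2)·(1.620000 + (-0.437478)) = 1.107456
y(1.52) ≈ 1.1075

1.1075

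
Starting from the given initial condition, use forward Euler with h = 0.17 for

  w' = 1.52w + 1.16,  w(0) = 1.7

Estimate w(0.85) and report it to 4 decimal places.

Euler: w_{n+1} = w_n + h·f(t_n, w_n).
t=0.000000, w=1.700000: f=3.744000 → w ← 1.700000 + 0.17·3.744000 = 2.336480
t=0.170000, w=2.336480: f=4.711450 → w ← 2.336480 + 0.17·4.711450 = 3.137426
t=0.340000, w=3.137426: f=5.928888 → w ← 3.137426 + 0.17·5.928888 = 4.145337
t=0.510000, w=4.145337: f=7.460913 → w ← 4.145337 + 0.17·7.460913 = 5.413693
t=0.680000, w=5.413693: f=9.388813 → w ← 5.413693 + 0.17·9.388813 = 7.009791
w(0.85) ≈ 7.0098

7.0098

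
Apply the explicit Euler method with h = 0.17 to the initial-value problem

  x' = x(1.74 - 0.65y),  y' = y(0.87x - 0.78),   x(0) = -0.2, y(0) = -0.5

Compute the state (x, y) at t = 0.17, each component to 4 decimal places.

Euler on (x,y): x_{n+1} = x_n + h·x', y_{n+1} = y_n + h·y'.
0.000000: (-0.200000, -0.500000); f=(-0.413000, 0.477000) → (-0.270210, -0.418910)
(x(0.17), y(0.17)) ≈ (-0.2702, -0.4189)

-0.2702, -0.4189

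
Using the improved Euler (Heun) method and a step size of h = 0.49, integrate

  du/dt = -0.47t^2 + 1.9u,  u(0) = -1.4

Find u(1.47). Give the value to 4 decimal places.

-19.5093

Heun: k1 = f(t_n, u_n); k2 = f(t_n + h, u_n + h·k1); u_{n+1} = u_n + (h/2)·(k1 + k2).
t=0.000000, u=-1.400000:
  k1 = f(0.000000, -1.400000) = -2.660000
  k2 = f(0.490000, -2.703400) = -5.249307
  u ← -1.400000 + (0.49/2)·(-2.660000 + (-5.249307)) = -3.337780
t=0.490000, u=-3.337780:
  k1 = f(0.490000, -3.337780) = -6.454629
  k2 = f(0.980000, -6.500549) = -12.802430
  u ← -3.337780 + (0.49/2)·(-6.454629 + (-12.802430)) = -8.055760
t=0.980000, u=-8.055760:
  k1 = f(0.980000, -8.055760) = -15.757332
  k2 = f(1.470000, -15.776852) = -30.991643
  u ← -8.055760 + (0.49/2)·(-15.757332 + (-30.991643)) = -19.509259
u(1.47) ≈ -19.5093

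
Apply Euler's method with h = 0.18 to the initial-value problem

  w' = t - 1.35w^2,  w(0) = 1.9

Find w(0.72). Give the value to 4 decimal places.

Euler: w_{n+1} = w_n + h·f(t_n, w_n).
t=0.000000, w=1.900000: f=-4.873500 → w ← 1.900000 + 0.18·(-4.873500) = 1.022770
t=0.180000, w=1.022770: f=-1.232179 → w ← 1.022770 + 0.18·(-1.232179) = 0.800978
t=0.360000, w=0.800978: f=-0.506113 → w ← 0.800978 + 0.18·(-0.506113) = 0.709877
t=0.540000, w=0.709877: f=-0.140300 → w ← 0.709877 + 0.18·(-0.140300) = 0.684623
w(0.72) ≈ 0.6846

0.6846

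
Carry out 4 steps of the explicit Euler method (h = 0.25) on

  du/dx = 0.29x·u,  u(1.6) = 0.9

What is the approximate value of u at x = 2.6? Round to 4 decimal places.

Euler: u_{n+1} = u_n + h·f(x_n, u_n).
x=1.600000, u=0.900000: f=0.417600 → u ← 0.900000 + 0.25·0.417600 = 1.004400
x=1.850000, u=1.004400: f=0.538861 → u ← 1.004400 + 0.25·0.538861 = 1.139115
x=2.100000, u=1.139115: f=0.693721 → u ← 1.139115 + 0.25·0.693721 = 1.312545
x=2.350000, u=1.312545: f=0.894500 → u ← 1.312545 + 0.25·0.894500 = 1.536170
u(2.6) ≈ 1.5362

1.5362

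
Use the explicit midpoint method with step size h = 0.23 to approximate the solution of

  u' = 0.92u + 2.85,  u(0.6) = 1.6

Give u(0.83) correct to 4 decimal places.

2.6992

Midpoint: k1 = f(s_n, u_n); k2 = f(s_n + h/2, u_n + (h/2)·k1); u_{n+1} = u_n + h·k2.
s=0.600000, u=1.600000:
  k1 = f(0.600000, 1.600000) = 4.322000
  k2 = f(0.715000, 2.097030) = 4.779268
  u ← 1.600000 + 0.23·4.779268 = 2.699232
u(0.83) ≈ 2.6992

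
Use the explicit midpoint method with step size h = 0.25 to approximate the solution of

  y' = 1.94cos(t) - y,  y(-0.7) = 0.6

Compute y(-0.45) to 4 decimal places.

0.8294

Midpoint: k1 = f(t_n, y_n); k2 = f(t_n + h/2, y_n + (h/2)·k1); y_{n+1} = y_n + h·k2.
t=-0.700000, y=0.600000:
  k1 = f(-0.700000, 0.600000) = 0.883794
  k2 = f(-0.575000, 0.710474) = 0.917559
  y ← 0.600000 + 0.25·0.917559 = 0.829390
y(-0.45) ≈ 0.8294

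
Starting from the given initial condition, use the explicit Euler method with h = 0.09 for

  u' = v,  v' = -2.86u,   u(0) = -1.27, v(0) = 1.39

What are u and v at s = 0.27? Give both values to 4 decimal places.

-0.8093, 2.2665

Euler on (u,v): u_{n+1} = u_n + h·u', v_{n+1} = v_n + h·v'.
0.000000: (-1.270000, 1.390000); f=(1.390000, 3.632200) → (-1.144900, 1.716898)
0.090000: (-1.144900, 1.716898); f=(1.716898, 3.274414) → (-0.990379, 2.011595)
0.180000: (-0.990379, 2.011595); f=(2.011595, 2.832484) → (-0.809336, 2.266519)
(u(0.27), v(0.27)) ≈ (-0.8093, 2.2665)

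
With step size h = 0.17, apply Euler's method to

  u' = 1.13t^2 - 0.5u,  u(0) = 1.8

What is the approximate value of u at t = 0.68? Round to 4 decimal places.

1.3366

Euler: u_{n+1} = u_n + h·f(t_n, u_n).
t=0.000000, u=1.800000: f=-0.900000 → u ← 1.800000 + 0.17·(-0.900000) = 1.647000
t=0.170000, u=1.647000: f=-0.790843 → u ← 1.647000 + 0.17·(-0.790843) = 1.512557
t=0.340000, u=1.512557: f=-0.625650 → u ← 1.512557 + 0.17·(-0.625650) = 1.406196
t=0.510000, u=1.406196: f=-0.409185 → u ← 1.406196 + 0.17·(-0.409185) = 1.336635
u(0.68) ≈ 1.3366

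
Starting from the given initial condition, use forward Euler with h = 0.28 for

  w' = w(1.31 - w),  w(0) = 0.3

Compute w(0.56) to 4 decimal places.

0.4845

Euler: w_{n+1} = w_n + h·f(t_n, w_n).
t=0.000000, w=0.300000: f=0.303000 → w ← 0.300000 + 0.28·0.303000 = 0.384840
t=0.280000, w=0.384840: f=0.356039 → w ← 0.384840 + 0.28·0.356039 = 0.484531
w(0.56) ≈ 0.4845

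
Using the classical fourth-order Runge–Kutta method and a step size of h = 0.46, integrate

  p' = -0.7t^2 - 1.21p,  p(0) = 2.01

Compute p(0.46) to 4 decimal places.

1.1329

RK4: k1 = f(t_n, p_n); k2 = f(t_n + h/2, p_n + (h/2)·k1); k3 = f(t_n + h/2, p_n + (h/2)·k2); k4 = f(t_n + h, p_n + h·k3); p_{n+1} = p_n + (h/6)·(k1 + 2k2 + 2k3 + k4).
t=0.000000, p=2.010000:
  k1 = f(0.000000, 2.010000) = -2.432100
  k2 = f(0.230000, 1.450617) = -1.792277
  k3 = f(0.230000, 1.597776) = -1.970339
  k4 = f(0.460000, 1.103644) = -1.483529
  p ← 2.010000 + (0.46/6)·(k1 + 2k2 + 2k3 + k4) = 1.132867
p(0.46) ≈ 1.1329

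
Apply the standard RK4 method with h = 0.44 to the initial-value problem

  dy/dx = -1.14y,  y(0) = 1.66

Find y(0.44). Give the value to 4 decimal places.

RK4: k1 = f(x_n, y_n); k2 = f(x_n + h/2, y_n + (h/2)·k1); k3 = f(x_n + h/2, y_n + (h/2)·k2); k4 = f(x_n + h, y_n + h·k3); y_{n+1} = y_n + (h/6)·(k1 + 2k2 + 2k3 + k4).
x=0.000000, y=1.660000:
  k1 = f(0.000000, 1.660000) = -1.892400
  k2 = f(0.220000, 1.243672) = -1.417786
  k3 = f(0.220000, 1.348087) = -1.536819
  k4 = f(0.440000, 0.983800) = -1.121531
  y ← 1.660000 + (0.44/6)·(k1 + 2k2 + 2k3 + k4) = 1.005636
y(0.44) ≈ 1.0056

1.0056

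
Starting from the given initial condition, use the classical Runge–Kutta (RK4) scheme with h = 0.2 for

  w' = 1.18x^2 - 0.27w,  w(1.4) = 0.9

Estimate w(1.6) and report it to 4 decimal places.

1.3710

RK4: k1 = f(x_n, w_n); k2 = f(x_n + h/2, w_n + (h/2)·k1); k3 = f(x_n + h/2, w_n + (h/2)·k2); k4 = f(x_n + h, w_n + h·k3); w_{n+1} = w_n + (h/6)·(k1 + 2k2 + 2k3 + k4).
x=1.400000, w=0.900000:
  k1 = f(1.400000, 0.900000) = 2.069800
  k2 = f(1.500000, 1.106980) = 2.356115
  k3 = f(1.500000, 1.135612) = 2.348385
  k4 = f(1.600000, 1.369677) = 2.650987
  w ← 0.900000 + (0.2/6)·(k1 + 2k2 + 2k3 + k4) = 1.370993
w(1.6) ≈ 1.3710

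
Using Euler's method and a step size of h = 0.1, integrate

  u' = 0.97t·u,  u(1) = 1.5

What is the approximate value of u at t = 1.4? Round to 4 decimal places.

Euler: u_{n+1} = u_n + h·f(t_n, u_n).
t=1.000000, u=1.500000: f=1.455000 → u ← 1.500000 + 0.1·1.455000 = 1.645500
t=1.100000, u=1.645500: f=1.755748 → u ← 1.645500 + 0.1·1.755748 = 1.821075
t=1.200000, u=1.821075: f=2.119731 → u ← 1.821075 + 0.1·2.119731 = 2.033048
t=1.300000, u=2.033048: f=2.563673 → u ← 2.033048 + 0.1·2.563673 = 2.289415
u(1.4) ≈ 2.2894

2.2894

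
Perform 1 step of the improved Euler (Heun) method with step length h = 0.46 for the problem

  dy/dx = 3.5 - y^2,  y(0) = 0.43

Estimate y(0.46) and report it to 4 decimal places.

1.1185

Heun: k1 = f(x_n, y_n); k2 = f(x_n + h, y_n + h·k1); y_{n+1} = y_n + (h/2)·(k1 + k2).
x=0.000000, y=0.430000:
  k1 = f(0.000000, 0.430000) = 3.315100
  k2 = f(0.460000, 1.954946) = -0.321814
  y ← 0.430000 + (0.46/2)·(3.315100 + (-0.321814)) = 1.118456
y(0.46) ≈ 1.1185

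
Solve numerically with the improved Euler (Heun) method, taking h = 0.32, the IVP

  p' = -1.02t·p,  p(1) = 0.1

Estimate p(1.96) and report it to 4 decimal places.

Heun: k1 = f(t_n, p_n); k2 = f(t_n + h, p_n + h·k1); p_{n+1} = p_n + (h/2)·(k1 + k2).
t=1.000000, p=0.100000:
  k1 = f(1.000000, 0.100000) = -0.102000
  k2 = f(1.320000, 0.067360) = -0.090694
  p ← 0.100000 + (0.32/2)·(-0.102000 + (-0.090694)) = 0.069169
t=1.320000, p=0.069169:
  k1 = f(1.320000, 0.069169) = -0.093129
  k2 = f(1.640000, 0.039368) = -0.065854
  p ← 0.069169 + (0.32/2)·(-0.093129 + (-0.065854)) = 0.043732
t=1.640000, p=0.043732:
  k1 = f(1.640000, 0.043732) = -0.073154
  k2 = f(1.960000, 0.020322) = -0.040628
  p ← 0.043732 + (0.32/2)·(-0.073154 + (-0.040628)) = 0.025526
p(1.96) ≈ 0.0255

0.0255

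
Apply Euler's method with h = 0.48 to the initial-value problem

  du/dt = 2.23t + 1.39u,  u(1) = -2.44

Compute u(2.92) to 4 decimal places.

Euler: u_{n+1} = u_n + h·f(t_n, u_n).
t=1.000000, u=-2.440000: f=-1.161600 → u ← -2.440000 + 0.48·(-1.161600) = -2.997568
t=1.480000, u=-2.997568: f=-0.866220 → u ← -2.997568 + 0.48·(-0.866220) = -3.413353
t=1.960000, u=-3.413353: f=-0.373761 → u ← -3.413353 + 0.48·(-0.373761) = -3.592759
t=2.440000, u=-3.592759: f=0.447265 → u ← -3.592759 + 0.48·0.447265 = -3.378071
u(2.92) ≈ -3.3781

-3.3781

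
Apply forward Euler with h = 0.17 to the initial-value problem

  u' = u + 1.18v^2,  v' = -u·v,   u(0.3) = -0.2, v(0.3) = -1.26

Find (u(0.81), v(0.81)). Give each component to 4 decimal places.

0.8448, -1.1882

Euler on (u,v): u_{n+1} = u_n + h·u', v_{n+1} = v_n + h·v'.
0.300000: (-0.200000, -1.260000); f=(1.673368, -0.252000) → (0.084473, -1.302840)
0.470000: (0.084473, -1.302840); f=(2.087395, 0.110054) → (0.439330, -1.284131)
0.640000: (0.439330, -1.284131); f=(2.385140, 0.564157) → (0.844804, -1.188224)
(u(0.81), v(0.81)) ≈ (0.8448, -1.1882)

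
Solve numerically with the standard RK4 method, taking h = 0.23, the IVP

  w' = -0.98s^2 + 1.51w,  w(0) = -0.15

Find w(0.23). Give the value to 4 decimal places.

RK4: k1 = f(s_n, w_n); k2 = f(s_n + h/2, w_n + (h/2)·k1); k3 = f(s_n + h/2, w_n + (h/2)·k2); k4 = f(s_n + h, w_n + h·k3); w_{n+1} = w_n + (h/6)·(k1 + 2k2 + 2k3 + k4).
s=0.000000, w=-0.150000:
  k1 = f(0.000000, -0.150000) = -0.226500
  k2 = f(0.115000, -0.176047) = -0.278792
  k3 = f(0.115000, -0.182061) = -0.287873
  k4 = f(0.230000, -0.216211) = -0.378320
  w ← -0.150000 + (0.23/6)·(k1 + 2k2 + 2k3 + k4) = -0.216629
w(0.23) ≈ -0.2166

-0.2166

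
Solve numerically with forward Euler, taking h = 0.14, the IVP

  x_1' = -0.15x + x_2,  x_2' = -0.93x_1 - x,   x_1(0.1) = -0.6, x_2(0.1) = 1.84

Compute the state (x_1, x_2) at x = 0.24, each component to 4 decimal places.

-0.3445, 1.9041

Euler on (x_1,x_2): x_1_{n+1} = x_1_n + h·x_1', x_2_{n+1} = x_2_n + h·x_2'.
0.100000: (-0.600000, 1.840000); f=(1.825000, 0.458000) → (-0.344500, 1.904120)
(x_1(0.24), x_2(0.24)) ≈ (-0.3445, 1.9041)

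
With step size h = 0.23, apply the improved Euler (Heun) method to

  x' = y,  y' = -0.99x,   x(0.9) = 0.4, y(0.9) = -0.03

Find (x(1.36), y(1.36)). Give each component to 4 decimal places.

0.3449, -0.2043

Heun on (x,y): k1 = f(t_n, state_n); k2 = f(t_n + h, state_n + h·k1); state_{n+1} = state_n + (h/2)·(k1 + k2).
0.900000: (0.400000, -0.030000)
  k1 = (-0.030000, -0.396000)
  predictor → (0.393100, -0.121080)
  k2 = (-0.121080, -0.389169)
  → (0.382626, -0.120294)
1.130000: (0.382626, -0.120294)
  k1 = (-0.120294, -0.378800)
  predictor → (0.354958, -0.207418)
  k2 = (-0.207418, -0.351408)
  → (0.344939, -0.204268)
(x(1.36), y(1.36)) ≈ (0.3449, -0.2043)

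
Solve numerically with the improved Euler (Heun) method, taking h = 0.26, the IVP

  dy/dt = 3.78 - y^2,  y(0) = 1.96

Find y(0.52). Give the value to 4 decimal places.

Heun: k1 = f(t_n, y_n); k2 = f(t_n + h, y_n + h·k1); y_{n+1} = y_n + (h/2)·(k1 + k2).
t=0.000000, y=1.960000:
  k1 = f(0.000000, 1.960000) = -0.061600
  k2 = f(0.260000, 1.943984) = 0.000926
  y ← 1.960000 + (0.26/2)·(-0.061600 + 0.000926) = 1.952112
t=0.260000, y=1.952112:
  k1 = f(0.260000, 1.952112) = -0.030743
  k2 = f(0.520000, 1.944119) = 0.000400
  y ← 1.952112 + (0.26/2)·(-0.030743 + 0.000400) = 1.948168
y(0.52) ≈ 1.9482

1.9482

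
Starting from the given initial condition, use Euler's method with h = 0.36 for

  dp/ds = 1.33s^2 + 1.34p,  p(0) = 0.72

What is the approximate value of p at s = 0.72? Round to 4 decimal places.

Euler: p_{n+1} = p_n + h·f(s_n, p_n).
s=0.000000, p=0.720000: f=0.964800 → p ← 0.720000 + 0.36·0.964800 = 1.067328
s=0.360000, p=1.067328: f=1.602588 → p ← 1.067328 + 0.36·1.602588 = 1.644260
p(0.72) ≈ 1.6443

1.6443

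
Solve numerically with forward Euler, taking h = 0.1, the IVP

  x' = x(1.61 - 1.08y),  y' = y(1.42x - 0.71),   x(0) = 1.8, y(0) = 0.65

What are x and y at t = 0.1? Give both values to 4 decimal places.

Euler on (x,y): x_{n+1} = x_n + h·x', y_{n+1} = y_n + h·y'.
0.000000: (1.800000, 0.650000); f=(1.634400, 1.199900) → (1.963440, 0.769990)
(x(0.1), y(0.1)) ≈ (1.9634, 0.7700)

1.9634, 0.7700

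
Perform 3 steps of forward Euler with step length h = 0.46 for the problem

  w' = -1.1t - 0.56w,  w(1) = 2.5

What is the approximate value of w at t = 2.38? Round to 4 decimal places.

Euler: w_{n+1} = w_n + h·f(t_n, w_n).
t=1.000000, w=2.500000: f=-2.500000 → w ← 2.500000 + 0.46·(-2.500000) = 1.350000
t=1.460000, w=1.350000: f=-2.362000 → w ← 1.350000 + 0.46·(-2.362000) = 0.263480
t=1.920000, w=0.263480: f=-2.259549 → w ← 0.263480 + 0.46·(-2.259549) = -0.775912
w(2.38) ≈ -0.7759

-0.7759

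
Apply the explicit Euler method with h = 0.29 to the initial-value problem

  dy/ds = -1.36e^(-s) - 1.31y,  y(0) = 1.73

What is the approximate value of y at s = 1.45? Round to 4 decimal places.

-0.2811

Euler: y_{n+1} = y_n + h·f(s_n, y_n).
s=0.000000, y=1.730000: f=-3.626300 → y ← 1.730000 + 0.29·(-3.626300) = 0.678373
s=0.290000, y=0.678373: f=-1.906307 → y ← 0.678373 + 0.29·(-1.906307) = 0.125544
s=0.580000, y=0.125544: f=-0.925924 → y ← 0.125544 + 0.29·(-0.925924) = -0.142974
s=0.870000, y=-0.142974: f=-0.382478 → y ← -0.142974 + 0.29·(-0.382478) = -0.253893
s=1.160000, y=-0.253893: f=-0.093742 → y ← -0.253893 + 0.29·(-0.093742) = -0.281078
y(1.45) ≈ -0.2811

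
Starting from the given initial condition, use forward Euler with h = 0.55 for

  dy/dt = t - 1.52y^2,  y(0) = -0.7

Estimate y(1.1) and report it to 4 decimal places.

-1.8365

Euler: y_{n+1} = y_n + h·f(t_n, y_n).
t=0.000000, y=-0.700000: f=-0.744800 → y ← -0.700000 + 0.55·(-0.744800) = -1.109640
t=0.550000, y=-1.109640: f=-1.321577 → y ← -1.109640 + 0.55·(-1.321577) = -1.836508
y(1.1) ≈ -1.8365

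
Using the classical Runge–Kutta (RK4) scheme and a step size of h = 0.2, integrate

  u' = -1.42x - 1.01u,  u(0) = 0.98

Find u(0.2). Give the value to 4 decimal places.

0.7742

RK4: k1 = f(x_n, u_n); k2 = f(x_n + h/2, u_n + (h/2)·k1); k3 = f(x_n + h/2, u_n + (h/2)·k2); k4 = f(x_n + h, u_n + h·k3); u_{n+1} = u_n + (h/6)·(k1 + 2k2 + 2k3 + k4).
x=0.000000, u=0.980000:
  k1 = f(0.000000, 0.980000) = -0.989800
  k2 = f(0.100000, 0.881020) = -1.031830
  k3 = f(0.100000, 0.876817) = -1.027585
  k4 = f(0.200000, 0.774483) = -1.066228
  u ← 0.980000 + (0.2/6)·(k1 + 2k2 + 2k3 + k4) = 0.774171
u(0.2) ≈ 0.7742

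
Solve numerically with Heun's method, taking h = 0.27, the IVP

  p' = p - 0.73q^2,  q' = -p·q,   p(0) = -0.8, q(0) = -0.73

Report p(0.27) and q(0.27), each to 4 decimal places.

Heun on (p,q): k1 = f(t_n, state_n); k2 = f(t_n + h, state_n + h·k1); state_{n+1} = state_n + (h/2)·(k1 + k2).
0.000000: (-0.800000, -0.730000)
  k1 = (-1.189017, -0.584000)
  predictor → (-1.121035, -0.887680)
  k2 = (-1.696257, -0.995120)
  → (-1.189512, -0.943181)
(p(0.27), q(0.27)) ≈ (-1.1895, -0.9432)

-1.1895, -0.9432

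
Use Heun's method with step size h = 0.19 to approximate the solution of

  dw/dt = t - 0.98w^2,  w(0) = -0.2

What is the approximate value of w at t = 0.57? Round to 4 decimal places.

-0.0534

Heun: k1 = f(t_n, w_n); k2 = f(t_n + h, w_n + h·k1); w_{n+1} = w_n + (h/2)·(k1 + k2).
t=0.000000, w=-0.200000:
  k1 = f(0.000000, -0.200000) = -0.039200
  k2 = f(0.190000, -0.207448) = 0.147826
  w ← -0.200000 + (0.19/2)·(-0.039200 + 0.147826) = -0.189681
t=0.190000, w=-0.189681:
  k1 = f(0.190000, -0.189681) = 0.154741
  k2 = f(0.380000, -0.160280) = 0.354824
  w ← -0.189681 + (0.19/2)·(0.154741 + 0.354824) = -0.141272
t=0.380000, w=-0.141272:
  k1 = f(0.380000, -0.141272) = 0.360441
  k2 = f(0.570000, -0.072788) = 0.564808
  w ← -0.141272 + (0.19/2)·(0.360441 + 0.564808) = -0.053373
w(0.57) ≈ -0.0534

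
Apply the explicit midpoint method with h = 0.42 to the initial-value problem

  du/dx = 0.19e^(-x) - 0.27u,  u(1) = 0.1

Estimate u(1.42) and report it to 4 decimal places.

0.1114

Midpoint: k1 = f(x_n, u_n); k2 = f(x_n + h/2, u_n + (h/2)·k1); u_{n+1} = u_n + h·k2.
x=1.000000, u=0.100000:
  k1 = f(1.000000, 0.100000) = 0.042897
  k2 = f(1.210000, 0.109008) = 0.027225
  u ← 0.100000 + 0.42·0.027225 = 0.111435
u(1.42) ≈ 0.1114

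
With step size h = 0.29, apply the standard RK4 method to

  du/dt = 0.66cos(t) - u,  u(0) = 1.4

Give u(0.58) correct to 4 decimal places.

RK4: k1 = f(t_n, u_n); k2 = f(t_n + h/2, u_n + (h/2)·k1); k3 = f(t_n + h/2, u_n + (h/2)·k2); k4 = f(t_n + h, u_n + h·k3); u_{n+1} = u_n + (h/6)·(k1 + 2k2 + 2k3 + k4).
t=0.000000, u=1.400000:
  k1 = f(0.000000, 1.400000) = -0.740000
  k2 = f(0.145000, 1.292700) = -0.639626
  k3 = f(0.145000, 1.307254) = -0.654180
  k4 = f(0.290000, 1.210288) = -0.577847
  u ← 1.400000 + (0.29/6)·(k1 + 2k2 + 2k3 + k4) = 1.211236
t=0.290000, u=1.211236:
  k1 = f(0.290000, 1.211236) = -0.578795
  k2 = f(0.435000, 1.127311) = -0.528777
  k3 = f(0.435000, 1.134564) = -0.536029
  k4 = f(0.580000, 1.055788) = -0.503722
  u ← 1.211236 + (0.29/6)·(k1 + 2k2 + 2k3 + k4) = 1.055983
u(0.58) ≈ 1.0560

1.0560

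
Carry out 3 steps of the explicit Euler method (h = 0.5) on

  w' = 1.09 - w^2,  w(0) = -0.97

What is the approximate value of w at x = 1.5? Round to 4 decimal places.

Euler: w_{n+1} = w_n + h·f(x_n, w_n).
x=0.000000, w=-0.970000: f=0.149100 → w ← -0.970000 + 0.5·0.149100 = -0.895450
x=0.500000, w=-0.895450: f=0.288169 → w ← -0.895450 + 0.5·0.288169 = -0.751365
x=1.000000, w=-0.751365: f=0.525450 → w ← -0.751365 + 0.5·0.525450 = -0.488640
w(1.5) ≈ -0.4886

-0.4886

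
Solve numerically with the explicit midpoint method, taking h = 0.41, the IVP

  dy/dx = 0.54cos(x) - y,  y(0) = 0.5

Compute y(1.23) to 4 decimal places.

0.4088

Midpoint: k1 = f(x_n, y_n); k2 = f(x_n + h/2, y_n + (h/2)·k1); y_{n+1} = y_n + h·k2.
x=0.000000, y=0.500000:
  k1 = f(0.000000, 0.500000) = 0.040000
  k2 = f(0.205000, 0.508200) = 0.020493
  y ← 0.500000 + 0.41·0.020493 = 0.508402
x=0.410000, y=0.508402:
  k1 = f(0.410000, 0.508402) = -0.013157
  k2 = f(0.615000, 0.505705) = -0.064647
  y ← 0.508402 + 0.41·(-0.064647) = 0.481897
x=0.820000, y=0.481897:
  k1 = f(0.820000, 0.481897) = -0.113497
  k2 = f(1.025000, 0.458630) = -0.178316
  y ← 0.481897 + 0.41·(-0.178316) = 0.408787
y(1.23) ≈ 0.4088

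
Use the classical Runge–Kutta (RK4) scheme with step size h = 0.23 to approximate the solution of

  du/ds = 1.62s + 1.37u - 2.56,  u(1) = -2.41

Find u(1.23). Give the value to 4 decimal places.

RK4: k1 = f(s_n, u_n); k2 = f(s_n + h/2, u_n + (h/2)·k1); k3 = f(s_n + h/2, u_n + (h/2)·k2); k4 = f(s_n + h, u_n + h·k3); u_{n+1} = u_n + (h/6)·(k1 + 2k2 + 2k3 + k4).
s=1.000000, u=-2.410000:
  k1 = f(1.000000, -2.410000) = -4.241700
  k2 = f(1.115000, -2.897795) = -4.723680
  k3 = f(1.115000, -2.953223) = -4.799616
  k4 = f(1.230000, -3.513912) = -5.381459
  u ← -2.410000 + (0.23/6)·(k1 + 2k2 + 2k3 + k4) = -3.509007
u(1.23) ≈ -3.5090

-3.5090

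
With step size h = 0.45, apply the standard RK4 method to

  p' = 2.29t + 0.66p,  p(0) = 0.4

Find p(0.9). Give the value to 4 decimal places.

RK4: k1 = f(t_n, p_n); k2 = f(t_n + h/2, p_n + (h/2)·k1); k3 = f(t_n + h/2, p_n + (h/2)·k2); k4 = f(t_n + h, p_n + h·k3); p_{n+1} = p_n + (h/6)·(k1 + 2k2 + 2k3 + k4).
t=0.000000, p=0.400000:
  k1 = f(0.000000, 0.400000) = 0.264000
  k2 = f(0.225000, 0.459400) = 0.818454
  k3 = f(0.225000, 0.584152) = 0.900790
  k4 = f(0.450000, 0.805356) = 1.562035
  p ← 0.400000 + (0.45/6)·(k1 + 2k2 + 2k3 + k4) = 0.794839
t=0.450000, p=0.794839:
  k1 = f(0.450000, 0.794839) = 1.555094
  k2 = f(0.675000, 1.144735) = 2.301275
  k3 = f(0.675000, 1.312626) = 2.412083
  k4 = f(0.900000, 1.880277) = 3.301983
  p ← 0.794839 + (0.45/6)·(k1 + 2k2 + 2k3 + k4) = 1.866124
p(0.9) ≈ 1.8661

1.8661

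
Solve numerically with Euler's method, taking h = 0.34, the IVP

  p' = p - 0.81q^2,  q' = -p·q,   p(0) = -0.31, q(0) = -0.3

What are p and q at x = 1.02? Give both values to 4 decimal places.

-0.8710, -0.4616

Euler on (p,q): p_{n+1} = p_n + h·p', q_{n+1} = q_n + h·q'.
0.000000: (-0.310000, -0.300000); f=(-0.382900, -0.093000) → (-0.440186, -0.331620)
0.340000: (-0.440186, -0.331620); f=(-0.529263, -0.145974) → (-0.620135, -0.381251)
0.680000: (-0.620135, -0.381251); f=(-0.737871, -0.236427) → (-0.871012, -0.461637)
(p(1.02), q(1.02)) ≈ (-0.8710, -0.4616)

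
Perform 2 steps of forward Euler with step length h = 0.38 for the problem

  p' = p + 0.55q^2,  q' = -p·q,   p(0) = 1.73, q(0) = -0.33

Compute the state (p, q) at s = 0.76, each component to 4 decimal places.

3.3287, -0.0095

Euler on (p,q): p_{n+1} = p_n + h·p', q_{n+1} = q_n + h·q'.
0.000000: (1.730000, -0.330000); f=(1.789895, 0.570900) → (2.410160, -0.113058)
0.380000: (2.410160, -0.113058); f=(2.417190, 0.272488) → (3.328692, -0.009513)
(p(0.76), q(0.76)) ≈ (3.3287, -0.0095)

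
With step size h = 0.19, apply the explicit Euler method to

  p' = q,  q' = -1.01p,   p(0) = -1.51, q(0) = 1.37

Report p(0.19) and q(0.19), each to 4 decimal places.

-1.2497, 1.6598

Euler on (p,q): p_{n+1} = p_n + h·p', q_{n+1} = q_n + h·q'.
0.000000: (-1.510000, 1.370000); f=(1.370000, 1.525100) → (-1.249700, 1.659769)
(p(0.19), q(0.19)) ≈ (-1.2497, 1.6598)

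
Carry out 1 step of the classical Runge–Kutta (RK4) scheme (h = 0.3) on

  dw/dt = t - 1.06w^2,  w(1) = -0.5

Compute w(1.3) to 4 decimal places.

-0.1995

RK4: k1 = f(t_n, w_n); k2 = f(t_n + h/2, w_n + (h/2)·k1); k3 = f(t_n + h/2, w_n + (h/2)·k2); k4 = f(t_n + h, w_n + h·k3); w_{n+1} = w_n + (h/6)·(k1 + 2k2 + 2k3 + k4).
t=1.000000, w=-0.500000:
  k1 = f(1.000000, -0.500000) = 0.735000
  k2 = f(1.150000, -0.389750) = 0.988981
  k3 = f(1.150000, -0.351653) = 1.018921
  k4 = f(1.300000, -0.194324) = 1.259973
  w ← -0.500000 + (0.3/6)·(k1 + 2k2 + 2k3 + k4) = -0.199461
w(1.3) ≈ -0.1995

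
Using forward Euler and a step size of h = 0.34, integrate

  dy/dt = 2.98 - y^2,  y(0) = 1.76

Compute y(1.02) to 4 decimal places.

Euler: y_{n+1} = y_n + h·f(t_n, y_n).
t=0.000000, y=1.760000: f=-0.117600 → y ← 1.760000 + 0.34·(-0.117600) = 1.720016
t=0.340000, y=1.720016: f=0.021545 → y ← 1.720016 + 0.34·0.021545 = 1.727341
t=0.680000, y=1.727341: f=-0.003708 → y ← 1.727341 + 0.34·(-0.003708) = 1.726081
y(1.02) ≈ 1.7261

1.7261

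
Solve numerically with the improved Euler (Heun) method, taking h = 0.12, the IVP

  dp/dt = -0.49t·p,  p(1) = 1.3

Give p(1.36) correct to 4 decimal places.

Heun: k1 = f(t_n, p_n); k2 = f(t_n + h, p_n + h·k1); p_{n+1} = p_n + (h/2)·(k1 + k2).
t=1.000000, p=1.300000:
  k1 = f(1.000000, 1.300000) = -0.637000
  k2 = f(1.120000, 1.223560) = -0.671490
  p ← 1.300000 + (0.12/2)·(-0.637000 + (-0.671490)) = 1.221491
t=1.120000, p=1.221491:
  k1 = f(1.120000, 1.221491) = -0.670354
  k2 = f(1.240000, 1.141048) = -0.693301
  p ← 1.221491 + (0.12/2)·(-0.670354 + (-0.693301)) = 1.139671
t=1.240000, p=1.139671:
  k1 = f(1.240000, 1.139671) = -0.692464
  k2 = f(1.360000, 1.056576) = -0.704102
  p ← 1.139671 + (0.12/2)·(-0.692464 + (-0.704102)) = 1.055877
p(1.36) ≈ 1.0559

1.0559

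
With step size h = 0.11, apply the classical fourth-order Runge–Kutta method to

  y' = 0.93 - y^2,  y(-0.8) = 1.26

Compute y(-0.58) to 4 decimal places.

1.1480

RK4: k1 = f(t_n, y_n); k2 = f(t_n + h/2, y_n + (h/2)·k1); k3 = f(t_n + h/2, y_n + (h/2)·k2); k4 = f(t_n + h, y_n + h·k3); y_{n+1} = y_n + (h/6)·(k1 + 2k2 + 2k3 + k4).
t=-0.800000, y=1.260000:
  k1 = f(-0.800000, 1.260000) = -0.657600
  k2 = f(-0.745000, 1.223832) = -0.567765
  k3 = f(-0.745000, 1.228773) = -0.579883
  k4 = f(-0.690000, 1.196213) = -0.500925
  y ← 1.260000 + (0.11/6)·(k1 + 2k2 + 2k3 + k4) = 1.196680
t=-0.690000, y=1.196680:
  k1 = f(-0.690000, 1.196680) = -0.502043
  k2 = f(-0.635000, 1.169068) = -0.436719
  k3 = f(-0.635000, 1.172660) = -0.445132
  k4 = f(-0.580000, 1.147715) = -0.387251
  y ← 1.196680 + (0.11/6)·(k1 + 2k2 + 2k3 + k4) = 1.148042
y(-0.58) ≈ 1.1480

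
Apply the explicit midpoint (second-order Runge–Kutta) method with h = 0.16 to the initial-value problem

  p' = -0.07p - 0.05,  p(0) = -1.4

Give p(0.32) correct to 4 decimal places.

-1.3848

Midpoint: k1 = f(x_n, p_n); k2 = f(x_n + h/2, p_n + (h/2)·k1); p_{n+1} = p_n + h·k2.
x=0.000000, p=-1.400000:
  k1 = f(0.000000, -1.400000) = 0.048000
  k2 = f(0.080000, -1.396160) = 0.047731
  p ← -1.400000 + 0.16·0.047731 = -1.392363
x=0.160000, p=-1.392363:
  k1 = f(0.160000, -1.392363) = 0.047465
  k2 = f(0.240000, -1.388566) = 0.047200
  p ← -1.392363 + 0.16·0.047200 = -1.384811
p(0.32) ≈ -1.3848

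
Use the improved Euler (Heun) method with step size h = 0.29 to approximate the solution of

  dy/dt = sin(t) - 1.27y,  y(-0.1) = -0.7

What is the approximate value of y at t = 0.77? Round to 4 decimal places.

-0.0285

Heun: k1 = f(t_n, y_n); k2 = f(t_n + h, y_n + h·k1); y_{n+1} = y_n + (h/2)·(k1 + k2).
t=-0.100000, y=-0.700000:
  k1 = f(-0.100000, -0.700000) = 0.789167
  k2 = f(0.190000, -0.471142) = 0.787209
  y ← -0.700000 + (0.29/2)·(0.789167 + 0.787209) = -0.471426
t=0.190000, y=-0.471426:
  k1 = f(0.190000, -0.471426) = 0.787569
  k2 = f(0.480000, -0.243030) = 0.770428
  y ← -0.471426 + (0.29/2)·(0.787569 + 0.770428) = -0.245516
t=0.480000, y=-0.245516:
  k1 = f(0.480000, -0.245516) = 0.773584
  k2 = f(0.770000, -0.021176) = 0.723029
  y ← -0.245516 + (0.29/2)·(0.773584 + 0.723029) = -0.028507
y(0.77) ≈ -0.0285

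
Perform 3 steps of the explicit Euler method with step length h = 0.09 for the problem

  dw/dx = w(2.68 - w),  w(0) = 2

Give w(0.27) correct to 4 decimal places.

Euler: w_{n+1} = w_n + h·f(x_n, w_n).
x=0.000000, w=2.000000: f=1.360000 → w ← 2.000000 + 0.09·1.360000 = 2.122400
x=0.090000, w=2.122400: f=1.183450 → w ← 2.122400 + 0.09·1.183450 = 2.228911
x=0.180000, w=2.228911: f=1.005438 → w ← 2.228911 + 0.09·1.005438 = 2.319400
w(0.27) ≈ 2.3194

2.3194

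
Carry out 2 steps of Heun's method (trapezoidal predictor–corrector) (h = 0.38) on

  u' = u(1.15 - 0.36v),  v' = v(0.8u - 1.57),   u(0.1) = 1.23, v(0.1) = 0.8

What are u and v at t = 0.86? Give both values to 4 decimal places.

2.4197, 0.6878

Heun on (u,v): k1 = f(t_n, state_n); k2 = f(t_n + h, state_n + h·k1); state_{n+1} = state_n + (h/2)·(k1 + k2).
0.100000: (1.230000, 0.800000)
  k1 = (1.060260, -0.468800)
  predictor → (1.632899, 0.621856)
  k2 = (1.512280, -0.163972)
  → (1.718783, 0.679773)
0.480000: (1.718783, 0.679773)
  k1 = (1.555982, -0.132538)
  predictor → (2.310056, 0.629409)
  k2 = (2.133135, 0.175004)
  → (2.419715, 0.687842)
(u(0.86), v(0.86)) ≈ (2.4197, 0.6878)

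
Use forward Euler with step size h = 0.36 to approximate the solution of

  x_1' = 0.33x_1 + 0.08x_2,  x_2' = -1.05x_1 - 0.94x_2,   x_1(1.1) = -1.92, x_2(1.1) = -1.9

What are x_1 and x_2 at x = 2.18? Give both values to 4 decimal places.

Euler on (x_1,x_2): x_1_{n+1} = x_1_n + h·x_1', x_2_{n+1} = x_2_n + h·x_2'.
1.100000: (-1.920000, -1.900000); f=(-0.785600, 3.802000) → (-2.202816, -0.531280)
1.460000: (-2.202816, -0.531280); f=(-0.769432, 2.812360) → (-2.479811, 0.481170)
1.820000: (-2.479811, 0.481170); f=(-0.779844, 2.151503) → (-2.760555, 1.255711)
(x_1(2.18), x_2(2.18)) ≈ (-2.7606, 1.2557)

-2.7606, 1.2557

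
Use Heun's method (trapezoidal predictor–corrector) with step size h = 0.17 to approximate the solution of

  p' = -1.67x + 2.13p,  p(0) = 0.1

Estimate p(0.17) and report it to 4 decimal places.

0.1186

Heun: k1 = f(x_n, p_n); k2 = f(x_n + h, p_n + h·k1); p_{n+1} = p_n + (h/2)·(k1 + k2).
x=0.000000, p=0.100000:
  k1 = f(0.000000, 0.100000) = 0.213000
  k2 = f(0.170000, 0.136210) = 0.006227
  p ← 0.100000 + (0.17/2)·(0.213000 + 0.006227) = 0.118634
p(0.17) ≈ 0.1186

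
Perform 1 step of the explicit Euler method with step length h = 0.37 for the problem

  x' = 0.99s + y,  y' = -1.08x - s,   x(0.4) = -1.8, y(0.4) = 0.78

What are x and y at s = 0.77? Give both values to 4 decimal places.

-1.3649, 1.3513

Euler on (x,y): x_{n+1} = x_n + h·x', y_{n+1} = y_n + h·y'.
0.400000: (-1.800000, 0.780000); f=(1.176000, 1.544000) → (-1.364880, 1.351280)
(x(0.77), y(0.77)) ≈ (-1.3649, 1.3513)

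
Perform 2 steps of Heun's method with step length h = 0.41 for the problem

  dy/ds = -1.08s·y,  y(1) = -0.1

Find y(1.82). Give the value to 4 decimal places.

-0.0324

Heun: k1 = f(s_n, y_n); k2 = f(s_n + h, y_n + h·k1); y_{n+1} = y_n + (h/2)·(k1 + k2).
s=1.000000, y=-0.100000:
  k1 = f(1.000000, -0.100000) = 0.108000
  k2 = f(1.410000, -0.055720) = 0.084850
  y ← -0.100000 + (0.41/2)·(0.108000 + 0.084850) = -0.060466
s=1.410000, y=-0.060466:
  k1 = f(1.410000, -0.060466) = 0.092077
  k2 = f(1.820000, -0.022714) = 0.044647
  y ← -0.060466 + (0.41/2)·(0.092077 + 0.044647) = -0.032437
y(1.82) ≈ -0.0324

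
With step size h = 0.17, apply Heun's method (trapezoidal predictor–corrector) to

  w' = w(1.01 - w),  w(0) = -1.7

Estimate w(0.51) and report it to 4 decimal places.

-25.5097

Heun: k1 = f(x_n, w_n); k2 = f(x_n + h, w_n + h·k1); w_{n+1} = w_n + (h/2)·(k1 + k2).
x=0.000000, w=-1.700000:
  k1 = f(0.000000, -1.700000) = -4.607000
  k2 = f(0.170000, -2.483190) = -8.674254
  w ← -1.700000 + (0.17/2)·(-4.607000 + (-8.674254)) = -2.828907
x=0.170000, w=-2.828907:
  k1 = f(0.170000, -2.828907) = -10.859908
  k2 = f(0.340000, -4.675091) = -26.578318
  w ← -2.828907 + (0.17/2)·(-10.859908 + (-26.578318)) = -6.011156
x=0.340000, w=-6.011156:
  k1 = f(0.340000, -6.011156) = -42.205263
  k2 = f(0.510000, -13.186051) = -187.189841
  w ← -6.011156 + (0.17/2)·(-42.205263 + (-187.189841)) = -25.509740
w(0.51) ≈ -25.5097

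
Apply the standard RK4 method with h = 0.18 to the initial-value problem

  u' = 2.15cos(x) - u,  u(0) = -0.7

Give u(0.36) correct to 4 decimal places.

RK4: k1 = f(x_n, u_n); k2 = f(x_n + h/2, u_n + (h/2)·k1); k3 = f(x_n + h/2, u_n + (h/2)·k2); k4 = f(x_n + h, u_n + h·k3); u_{n+1} = u_n + (h/6)·(k1 + 2k2 + 2k3 + k4).
x=0.000000, u=-0.700000:
  k1 = f(0.000000, -0.700000) = 2.850000
  k2 = f(0.090000, -0.443500) = 2.584798
  k3 = f(0.090000, -0.467368) = 2.608667
  k4 = f(0.180000, -0.230440) = 2.345704
  u ← -0.700000 + (0.18/6)·(k1 + 2k2 + 2k3 + k4) = -0.232521
x=0.180000, u=-0.232521:
  k1 = f(0.180000, -0.232521) = 2.347785
  k2 = f(0.270000, -0.021220) = 2.093328
  k3 = f(0.270000, -0.044121) = 2.116229
  k4 = f(0.360000, 0.148400) = 1.863778
  u ← -0.232521 + (0.18/6)·(k1 + 2k2 + 2k3 + k4) = 0.146399
u(0.36) ≈ 0.1464

0.1464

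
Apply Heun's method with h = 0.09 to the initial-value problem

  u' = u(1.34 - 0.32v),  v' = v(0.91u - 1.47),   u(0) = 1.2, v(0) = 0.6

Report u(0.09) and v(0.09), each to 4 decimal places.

1.3308, 0.5829

Heun on (u,v): k1 = f(x_n, state_n); k2 = f(x_n + h, state_n + h·k1); state_{n+1} = state_n + (h/2)·(k1 + k2).
0.000000: (1.200000, 0.600000)
  k1 = (1.377600, -0.226800)
  predictor → (1.323984, 0.579588)
  k2 = (1.528582, -0.153692)
  → (1.330778, 0.582878)
(u(0.09), v(0.09)) ≈ (1.3308, 0.5829)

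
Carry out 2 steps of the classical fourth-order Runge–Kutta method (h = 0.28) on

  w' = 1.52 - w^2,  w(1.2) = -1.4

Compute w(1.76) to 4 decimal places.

-2.0626

RK4: k1 = f(x_n, w_n); k2 = f(x_n + h/2, w_n + (h/2)·k1); k3 = f(x_n + h/2, w_n + (h/2)·k2); k4 = f(x_n + h, w_n + h·k3); w_{n+1} = w_n + (h/6)·(k1 + 2k2 + 2k3 + k4).
x=1.200000, w=-1.400000:
  k1 = f(1.200000, -1.400000) = -0.440000
  k2 = f(1.340000, -1.461600) = -0.616275
  k3 = f(1.340000, -1.486278) = -0.689024
  k4 = f(1.480000, -1.592927) = -1.017415
  w ← -1.400000 + (0.28/6)·(k1 + 2k2 + 2k3 + k4) = -1.589841
x=1.480000, w=-1.589841:
  k1 = f(1.480000, -1.589841) = -1.007593
  k2 = f(1.620000, -1.730904) = -1.476027
  k3 = f(1.620000, -1.796484) = -1.707356
  k4 = f(1.760000, -2.067900) = -2.756211
  w ← -1.589841 + (0.28/6)·(k1 + 2k2 + 2k3 + k4) = -2.062600
w(1.76) ≈ -2.0626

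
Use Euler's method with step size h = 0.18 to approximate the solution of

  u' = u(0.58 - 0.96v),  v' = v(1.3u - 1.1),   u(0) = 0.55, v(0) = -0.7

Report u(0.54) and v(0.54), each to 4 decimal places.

0.9944, -0.6214

Euler on (u,v): u_{n+1} = u_n + h·u', v_{n+1} = v_n + h·v'.
0.000000: (0.550000, -0.700000); f=(0.688600, 0.269500) → (0.673948, -0.651490)
0.180000: (0.673948, -0.651490); f=(0.812397, 0.145848) → (0.820180, -0.625237)
0.360000: (0.820180, -0.625237); f=(0.967999, 0.021112) → (0.994419, -0.621437)
(u(0.54), v(0.54)) ≈ (0.9944, -0.6214)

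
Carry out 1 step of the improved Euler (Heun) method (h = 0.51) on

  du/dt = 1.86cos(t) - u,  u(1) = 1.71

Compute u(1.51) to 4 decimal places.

1.2147

Heun: k1 = f(t_n, u_n); k2 = f(t_n + h, u_n + h·k1); u_{n+1} = u_n + (h/2)·(k1 + k2).
t=1.000000, u=1.710000:
  k1 = f(1.000000, 1.710000) = -0.705038
  k2 = f(1.510000, 1.350431) = -1.237419
  u ← 1.710000 + (0.51/2)·(-0.705038 + (-1.237419)) = 1.214673
u(1.51) ≈ 1.2147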